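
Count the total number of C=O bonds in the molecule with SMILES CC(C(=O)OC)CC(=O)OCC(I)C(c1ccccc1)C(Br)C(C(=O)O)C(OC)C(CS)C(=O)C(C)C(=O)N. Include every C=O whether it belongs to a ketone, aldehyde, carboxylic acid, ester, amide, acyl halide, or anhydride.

CH(COOCH3): ester, 1 C=O (running total 1).
CH2COOCH2: ester, 1 C=O (running total 2).
CH(COOH): carboxylic acid, 1 C=O (running total 3).
CO: ketone, 1 C=O (running total 4).
CONH2: amide, 1 C=O (running total 5).

5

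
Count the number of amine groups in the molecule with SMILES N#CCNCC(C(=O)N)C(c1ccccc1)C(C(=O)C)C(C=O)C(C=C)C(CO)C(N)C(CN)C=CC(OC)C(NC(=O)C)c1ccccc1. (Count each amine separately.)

3

Reading the structure from left to right:
  N≡C: N≡C–: carbon triple-bonded to nitrogen → nitrile.
  CH2NHCH2: C–N–C with sp³ carbons and no adjacent C=O → amine (secondary).
  CH(CONH2): pendant –CONH2: carbonyl C bonded to C and N → amide.
  CH(C6H5): pendant –C6H5: benzene ring → arene.
  CH(COCH3): pendant –COCH3: carbonyl C bonded to two carbons → ketone.
  CH(CHO): pendant –CHO: carbonyl C bonded to C and H → aldehyde.
  CH(CH=CH2): pendant –CH=CH2: C=C double bond → alkene.
  CH(CH2OH): pendant –CH2OH on an sp³ backbone C → alcohol.
  CH(NH2): –NH2 on an sp³ carbon with no adjacent C=O → amine.
  CH(CH2NH2): pendant –CH2NH2: N on sp³ C, no adjacent C=O → amine.
  CH=CH: C=C double bond → alkene.
  CH(OCH3): pendant –OCH3: C–O–C with sp³ C, no adjacent C=O → ether.
  CH(NHCOCH3): pendant –NHC(=O)CH3: N bonded to a carbonyl → amide (not amine).
  C6H5: –C6H5 phenyl ring → arene.
Amine appears at: CH2NHCH2, CH(NH2), CH(CH2NH2) → 3.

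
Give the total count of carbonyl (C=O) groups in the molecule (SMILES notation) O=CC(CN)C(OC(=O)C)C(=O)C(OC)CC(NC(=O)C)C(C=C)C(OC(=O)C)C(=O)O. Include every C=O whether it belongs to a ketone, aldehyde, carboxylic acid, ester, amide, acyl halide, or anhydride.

OHC: aldehyde, 1 C=O (running total 1).
CH(OCOCH3): ester, 1 C=O (running total 2).
CO: ketone, 1 C=O (running total 3).
CH(NHCOCH3): amide, 1 C=O (running total 4).
CH(OCOCH3): ester, 1 C=O (running total 5).
COOH: carboxylic acid, 1 C=O (running total 6).

6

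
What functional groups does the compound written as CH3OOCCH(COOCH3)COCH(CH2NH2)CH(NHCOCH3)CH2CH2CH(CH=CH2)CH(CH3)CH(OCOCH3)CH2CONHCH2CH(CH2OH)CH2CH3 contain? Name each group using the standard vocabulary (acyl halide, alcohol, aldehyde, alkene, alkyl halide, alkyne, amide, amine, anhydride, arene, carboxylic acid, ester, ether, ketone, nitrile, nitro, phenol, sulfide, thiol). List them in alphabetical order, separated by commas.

Reading the structure from left to right:
  CH3OOC: CH3O–C(=O)–: carbonyl C bonded to C and to –OCH3 → ester (not ketone + ether).
  CH(COOCH3): pendant –COOCH3: carbonyl C bonded to C and –OCH3 → ester.
  CO: –C(=O)– with carbon on both sides → ketone.
  CH(CH2NH2): pendant –CH2NH2: N on sp³ C, no adjacent C=O → amine.
  CH(NHCOCH3): pendant –NHC(=O)CH3: N bonded to a carbonyl → amide (not amine).
  CH(CH=CH2): pendant –CH=CH2: C=C double bond → alkene.
  CH(OCOCH3): pendant –OC(=O)CH3: an acyloxy group → ester.
  CH2CONHCH2: –C(=O)–N– linkage → amide (the N is not an amine).
  CH(CH2OH): pendant –CH2OH on an sp³ backbone C → alcohol.

alcohol, alkene, amide, amine, ester, ketone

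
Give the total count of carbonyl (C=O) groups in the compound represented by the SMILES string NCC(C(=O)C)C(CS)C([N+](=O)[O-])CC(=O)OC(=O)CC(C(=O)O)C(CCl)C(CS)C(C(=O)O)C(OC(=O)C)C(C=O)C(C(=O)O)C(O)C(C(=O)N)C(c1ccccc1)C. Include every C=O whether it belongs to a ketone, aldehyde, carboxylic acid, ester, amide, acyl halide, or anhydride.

CH(COCH3): ketone, 1 C=O (running total 1).
CH2CO-O-COCH2: anhydride, 2 C=O (running total 3).
CH(COOH): carboxylic acid, 1 C=O (running total 4).
CH(COOH): carboxylic acid, 1 C=O (running total 5).
CH(OCOCH3): ester, 1 C=O (running total 6).
CH(CHO): aldehyde, 1 C=O (running total 7).
CH(COOH): carboxylic acid, 1 C=O (running total 8).
CH(CONH2): amide, 1 C=O (running total 9).

9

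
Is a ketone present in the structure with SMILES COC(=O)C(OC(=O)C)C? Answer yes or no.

CH3O–C(=O)–: carbonyl C bonded to C and to –OCH3 → ester (not ketone + ether).
pendant –OC(=O)CH3: an acyloxy group → ester.
In each of CH3OOC and CH(OCOCH3), the C=O is bonded to an –O–C group, which defines an ester, not a ketone.
The groups actually present are: ester.

no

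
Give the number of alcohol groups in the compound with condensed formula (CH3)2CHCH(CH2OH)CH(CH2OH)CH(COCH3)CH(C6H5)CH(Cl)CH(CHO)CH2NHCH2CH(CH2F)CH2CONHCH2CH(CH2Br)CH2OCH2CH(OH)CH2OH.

Working along the chain:
  CH(CH2OH): pendant –CH2OH on an sp³ backbone C → alcohol.
  CH(CH2OH): pendant –CH2OH on an sp³ backbone C → alcohol.
  CH(COCH3): pendant –COCH3: carbonyl C bonded to two carbons → ketone.
  CH(C6H5): pendant –C6H5: benzene ring → arene.
  CH(Cl): halogen on an sp³ carbon → alkyl halide.
  CH(CHO): pendant –CHO: carbonyl C bonded to C and H → aldehyde.
  CH2NHCH2: C–N–C with sp³ carbons and no adjacent C=O → amine (secondary).
  CH(CH2F): pendant –CH2X: halogen on sp³ carbon → alkyl halide.
  CH2CONHCH2: –C(=O)–N– linkage → amide (the N is not an amine).
  CH(CH2Br): pendant –CH2X: halogen on sp³ carbon → alkyl halide.
  CH2OCH2: C–O–C with sp³ carbons on both sides and no adjacent C=O → ether.
  CH(OH): –OH on an sp³ carbon → alcohol (secondary).
  CH2OH: –OH on an sp³ carbon → alcohol.
Alcohol appears at: CH(CH2OH), CH(CH2OH), CH(OH), CH2OH → 4.

4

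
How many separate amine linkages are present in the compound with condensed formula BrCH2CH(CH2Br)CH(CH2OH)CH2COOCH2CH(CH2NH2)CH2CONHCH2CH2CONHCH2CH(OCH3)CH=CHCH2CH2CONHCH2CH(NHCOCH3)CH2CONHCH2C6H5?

Reading the structure from left to right:
  BrCH2: halogen on an sp³ carbon → alkyl halide.
  CH(CH2Br): pendant –CH2X: halogen on sp³ carbon → alkyl halide.
  CH(CH2OH): pendant –CH2OH on an sp³ backbone C → alcohol.
  CH2COOCH2: –C(=O)–O–C with C on the carbonyl side → ester.
  CH(CH2NH2): pendant –CH2NH2: N on sp³ C, no adjacent C=O → amine.
  CH2CONHCH2: –C(=O)–N– linkage → amide (the N is not an amine).
  CH2CONHCH2: –C(=O)–N– linkage → amide (the N is not an amine).
  CH(OCH3): pendant –OCH3: C–O–C with sp³ C, no adjacent C=O → ether.
  CH=CH: C=C double bond → alkene.
  CH2CONHCH2: –C(=O)–N– linkage → amide (the N is not an amine).
  CH(NHCOCH3): pendant –NHC(=O)CH3: N bonded to a carbonyl → amide (not amine).
  CH2CONHCH2: –C(=O)–N– linkage → amide (the N is not an amine).
  C6H5: –C6H5 phenyl ring → arene.
Amine appears at: CH(CH2NH2) → 1.

1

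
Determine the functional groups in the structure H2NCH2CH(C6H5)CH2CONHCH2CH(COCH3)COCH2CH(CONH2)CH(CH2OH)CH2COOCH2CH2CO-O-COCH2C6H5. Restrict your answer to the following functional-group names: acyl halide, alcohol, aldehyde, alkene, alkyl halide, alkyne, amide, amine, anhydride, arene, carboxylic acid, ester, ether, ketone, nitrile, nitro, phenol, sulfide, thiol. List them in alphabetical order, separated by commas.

–NH2 on an sp³ carbon with no adjacent C=O → amine.
pendant –C6H5: benzene ring → arene.
–C(=O)–N– linkage → amide (the N is not an amine).
pendant –COCH3: carbonyl C bonded to two carbons → ketone.
–C(=O)– with carbon on both sides → ketone.
pendant –CONH2: carbonyl C bonded to C and N → amide.
pendant –CH2OH on an sp³ backbone C → alcohol.
–C(=O)–O–C with C on the carbonyl side → ester.
two acyl groups sharing one oxygen, –C(=O)–O–C(=O)– → anhydride.
–C6H5 phenyl ring → arene.

alcohol, amide, amine, anhydride, arene, ester, ketone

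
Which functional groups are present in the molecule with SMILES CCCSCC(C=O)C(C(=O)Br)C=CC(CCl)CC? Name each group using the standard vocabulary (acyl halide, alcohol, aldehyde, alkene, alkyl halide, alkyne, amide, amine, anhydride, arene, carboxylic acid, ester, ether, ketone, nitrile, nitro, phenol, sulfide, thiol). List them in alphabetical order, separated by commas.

acyl halide, aldehyde, alkene, alkyl halide, sulfide

Working along the chain:
  CH2SCH2: C–S–C linkage → sulfide (thioether).
  CH(CHO): pendant –CHO: carbonyl C bonded to C and H → aldehyde.
  CH(COBr): pendant –C(=O)X: carbonyl C bonded to C and halogen → acyl halide.
  CH=CH: C=C double bond → alkene.
  CH(CH2Cl): pendant –CH2X: halogen on sp³ carbon → alkyl halide.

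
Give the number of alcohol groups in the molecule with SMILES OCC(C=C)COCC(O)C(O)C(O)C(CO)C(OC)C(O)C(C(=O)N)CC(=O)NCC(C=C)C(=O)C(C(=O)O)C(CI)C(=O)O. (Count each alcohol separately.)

Reading the structure from left to right:
  HOCH2: HO– on an sp³ carbon → alcohol.
  CH(CH=CH2): pendant –CH=CH2: C=C double bond → alkene.
  CH2OCH2: C–O–C with sp³ carbons on both sides and no adjacent C=O → ether.
  CH(OH): –OH on an sp³ carbon → alcohol (secondary).
  CH(OH): –OH on an sp³ carbon → alcohol (secondary).
  CH(OH): –OH on an sp³ carbon → alcohol (secondary).
  CH(CH2OH): pendant –CH2OH on an sp³ backbone C → alcohol.
  CH(OCH3): pendant –OCH3: C–O–C with sp³ C, no adjacent C=O → ether.
  CH(OH): –OH on an sp³ carbon → alcohol (secondary).
  CH(CONH2): pendant –CONH2: carbonyl C bonded to C and N → amide.
  CH2CONHCH2: –C(=O)–N– linkage → amide (the N is not an amine).
  CH(CH=CH2): pendant –CH=CH2: C=C double bond → alkene.
  CO: –C(=O)– with carbon on both sides → ketone.
  CH(COOH): pendant –COOH: carbonyl C bonded to C and –OH → carboxylic acid.
  CH(CH2I): pendant –CH2X: halogen on sp³ carbon → alkyl halide.
  COOH: –COOH: carbonyl C bonded to –OH and C → carboxylic acid (the –OH is not a separate alcohol).
Alcohol appears at: HOCH2, CH(OH), CH(OH), CH(OH), CH(CH2OH), CH(OH) → 6.

6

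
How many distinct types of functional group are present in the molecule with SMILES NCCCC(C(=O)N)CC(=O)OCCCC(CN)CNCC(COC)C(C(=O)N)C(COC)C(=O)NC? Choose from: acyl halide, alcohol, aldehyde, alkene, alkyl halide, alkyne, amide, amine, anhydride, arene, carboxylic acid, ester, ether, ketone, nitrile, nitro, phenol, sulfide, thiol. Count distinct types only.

4

Working along the chain:
  H2NCH2: –NH2 on an sp³ carbon with no adjacent C=O → amine.
  CH(CONH2): pendant –CONH2: carbonyl C bonded to C and N → amide.
  CH2COOCH2: –C(=O)–O–C with C on the carbonyl side → ester.
  CH(CH2NH2): pendant –CH2NH2: N on sp³ C, no adjacent C=O → amine.
  CH2NHCH2: C–N–C with sp³ carbons and no adjacent C=O → amine (secondary).
  CH(CH2OCH3): pendant –CH2OCH3: C–O–C linkage → ether.
  CH(CONH2): pendant –CONH2: carbonyl C bonded to C and N → amide.
  CH(CH2OCH3): pendant –CH2OCH3: C–O–C linkage → ether.
  CONHCH3: –C(=O)NHCH3: carbonyl C bonded to C and to N → amide (the N is not an amine).
Distinct types present: amide, amine, ester, ether.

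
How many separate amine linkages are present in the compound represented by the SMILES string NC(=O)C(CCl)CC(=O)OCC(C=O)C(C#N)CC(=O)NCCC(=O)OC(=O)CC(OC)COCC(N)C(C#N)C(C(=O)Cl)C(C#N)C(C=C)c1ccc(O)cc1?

Reading the structure from left to right:
  H2NCO: –C(=O)NH2: carbonyl C bonded to C and to N → amide (the N is not a separate amine).
  CH(CH2Cl): pendant –CH2X: halogen on sp³ carbon → alkyl halide.
  CH2COOCH2: –C(=O)–O–C with C on the carbonyl side → ester.
  CH(CHO): pendant –CHO: carbonyl C bonded to C and H → aldehyde.
  CH(CN): pendant –C≡N: nitrile.
  CH2CONHCH2: –C(=O)–N– linkage → amide (the N is not an amine).
  CH2CO-O-COCH2: two acyl groups sharing one oxygen, –C(=O)–O–C(=O)– → anhydride.
  CH(OCH3): pendant –OCH3: C–O–C with sp³ C, no adjacent C=O → ether.
  CH2OCH2: C–O–C with sp³ carbons on both sides and no adjacent C=O → ether.
  CH(NH2): –NH2 on an sp³ carbon with no adjacent C=O → amine.
  CH(CN): pendant –C≡N: nitrile.
  CH(COCl): pendant –C(=O)X: carbonyl C bonded to C and halogen → acyl halide.
  CH(CN): pendant –C≡N: nitrile.
  CH(CH=CH2): pendant –CH=CH2: C=C double bond → alkene.
  C6H4OH: –OH attached directly to an aromatic ring → phenol (not alcohol); the ring itself is an arene.
Amine appears at: CH(NH2) → 1.

1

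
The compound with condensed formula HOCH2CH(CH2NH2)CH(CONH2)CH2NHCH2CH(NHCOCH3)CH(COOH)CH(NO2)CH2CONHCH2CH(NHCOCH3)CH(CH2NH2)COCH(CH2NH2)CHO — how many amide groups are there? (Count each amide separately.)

HO– on an sp³ carbon → alcohol.
pendant –CH2NH2: N on sp³ C, no adjacent C=O → amine.
pendant –CONH2: carbonyl C bonded to C and N → amide.
C–N–C with sp³ carbons and no adjacent C=O → amine (secondary).
pendant –NHC(=O)CH3: N bonded to a carbonyl → amide (not amine).
pendant –COOH: carbonyl C bonded to C and –OH → carboxylic acid.
–NO2 on an sp³ carbon → nitro (the N=O is not a carbonyl).
–C(=O)–N– linkage → amide (the N is not an amine).
pendant –NHC(=O)CH3: N bonded to a carbonyl → amide (not amine).
pendant –CH2NH2: N on sp³ C, no adjacent C=O → amine.
–C(=O)– with carbon on both sides → ketone.
pendant –CH2NH2: N on sp³ C, no adjacent C=O → amine.
terminal –CHO: carbonyl C bonded to H and C → aldehyde.
Amide appears at: CH(CONH2), CH(NHCOCH3), CH2CONHCH2, CH(NHCOCH3) → 4.

4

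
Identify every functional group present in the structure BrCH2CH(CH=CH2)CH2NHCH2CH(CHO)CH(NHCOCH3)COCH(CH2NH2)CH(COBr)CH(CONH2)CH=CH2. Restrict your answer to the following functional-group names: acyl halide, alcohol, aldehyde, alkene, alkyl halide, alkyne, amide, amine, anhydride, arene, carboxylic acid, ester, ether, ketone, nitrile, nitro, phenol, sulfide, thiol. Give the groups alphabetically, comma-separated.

Working along the chain:
  BrCH2: halogen on an sp³ carbon → alkyl halide.
  CH(CH=CH2): pendant –CH=CH2: C=C double bond → alkene.
  CH2NHCH2: C–N–C with sp³ carbons and no adjacent C=O → amine (secondary).
  CH(CHO): pendant –CHO: carbonyl C bonded to C and H → aldehyde.
  CH(NHCOCH3): pendant –NHC(=O)CH3: N bonded to a carbonyl → amide (not amine).
  CO: –C(=O)– with carbon on both sides → ketone.
  CH(CH2NH2): pendant –CH2NH2: N on sp³ C, no adjacent C=O → amine.
  CH(COBr): pendant –C(=O)X: carbonyl C bonded to C and halogen → acyl halide.
  CH(CONH2): pendant –CONH2: carbonyl C bonded to C and N → amide.
  CH=CH2: C=C double bond → alkene.

acyl halide, aldehyde, alkene, alkyl halide, amide, amine, ketone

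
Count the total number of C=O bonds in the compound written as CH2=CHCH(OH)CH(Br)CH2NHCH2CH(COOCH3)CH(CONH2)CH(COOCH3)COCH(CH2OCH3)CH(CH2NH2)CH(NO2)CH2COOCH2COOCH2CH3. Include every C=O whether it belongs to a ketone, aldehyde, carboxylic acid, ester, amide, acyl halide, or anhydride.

6

CH(COOCH3): ester, 1 C=O (running total 1).
CH(CONH2): amide, 1 C=O (running total 2).
CH(COOCH3): ester, 1 C=O (running total 3).
CO: ketone, 1 C=O (running total 4).
CH2COOCH2: ester, 1 C=O (running total 5).
COOCH2CH3: ester, 1 C=O (running total 6).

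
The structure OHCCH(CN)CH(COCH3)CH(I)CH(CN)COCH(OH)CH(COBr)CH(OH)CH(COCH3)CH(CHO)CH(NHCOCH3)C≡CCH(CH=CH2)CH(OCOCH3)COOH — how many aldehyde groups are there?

2

terminal –CHO: carbonyl C bonded to H and C → aldehyde.
pendant –C≡N: nitrile.
pendant –COCH3: carbonyl C bonded to two carbons → ketone.
halogen on an sp³ carbon → alkyl halide.
pendant –C≡N: nitrile.
–C(=O)– with carbon on both sides → ketone.
–OH on an sp³ carbon → alcohol (secondary).
pendant –C(=O)X: carbonyl C bonded to C and halogen → acyl halide.
–OH on an sp³ carbon → alcohol (secondary).
pendant –COCH3: carbonyl C bonded to two carbons → ketone.
pendant –CHO: carbonyl C bonded to C and H → aldehyde.
pendant –NHC(=O)CH3: N bonded to a carbonyl → amide (not amine).
C≡C triple bond → alkyne.
pendant –CH=CH2: C=C double bond → alkene.
pendant –OC(=O)CH3: an acyloxy group → ester.
–COOH: carbonyl C bonded to –OH and C → carboxylic acid (the –OH is not a separate alcohol).
Aldehyde appears at: OHC, CH(CHO) → 2.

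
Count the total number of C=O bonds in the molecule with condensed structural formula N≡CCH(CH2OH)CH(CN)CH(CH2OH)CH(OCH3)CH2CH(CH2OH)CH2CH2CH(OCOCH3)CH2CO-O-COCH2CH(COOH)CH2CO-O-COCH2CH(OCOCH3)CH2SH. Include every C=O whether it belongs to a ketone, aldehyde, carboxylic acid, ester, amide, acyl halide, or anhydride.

CH(OCOCH3): ester, 1 C=O (running total 1).
CH2CO-O-COCH2: anhydride, 2 C=O (running total 3).
CH(COOH): carboxylic acid, 1 C=O (running total 4).
CH2CO-O-COCH2: anhydride, 2 C=O (running total 6).
CH(OCOCH3): ester, 1 C=O (running total 7).

7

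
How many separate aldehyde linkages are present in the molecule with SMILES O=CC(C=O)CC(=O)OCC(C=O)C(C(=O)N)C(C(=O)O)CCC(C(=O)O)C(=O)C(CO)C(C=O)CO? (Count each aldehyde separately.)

4

Taking each segment in turn:
  OHC: terminal –CHO: carbonyl C bonded to H and C → aldehyde.
  CH(CHO): pendant –CHO: carbonyl C bonded to C and H → aldehyde.
  CH2COOCH2: –C(=O)–O–C with C on the carbonyl side → ester.
  CH(CHO): pendant –CHO: carbonyl C bonded to C and H → aldehyde.
  CH(CONH2): pendant –CONH2: carbonyl C bonded to C and N → amide.
  CH(COOH): pendant –COOH: carbonyl C bonded to C and –OH → carboxylic acid.
  CH(COOH): pendant –COOH: carbonyl C bonded to C and –OH → carboxylic acid.
  CO: –C(=O)– with carbon on both sides → ketone.
  CH(CH2OH): pendant –CH2OH on an sp³ backbone C → alcohol.
  CH(CHO): pendant –CHO: carbonyl C bonded to C and H → aldehyde.
  CH2OH: –OH on an sp³ carbon → alcohol.
Aldehyde appears at: OHC, CH(CHO), CH(CHO), CH(CHO) → 4.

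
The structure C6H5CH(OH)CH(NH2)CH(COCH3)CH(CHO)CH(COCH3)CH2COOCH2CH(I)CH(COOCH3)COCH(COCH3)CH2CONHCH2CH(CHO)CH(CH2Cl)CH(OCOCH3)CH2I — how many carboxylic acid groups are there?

C6H5– phenyl ring → arene.
–OH on an sp³ carbon → alcohol (secondary).
–NH2 on an sp³ carbon with no adjacent C=O → amine.
pendant –COCH3: carbonyl C bonded to two carbons → ketone.
pendant –CHO: carbonyl C bonded to C and H → aldehyde.
pendant –COCH3: carbonyl C bonded to two carbons → ketone.
–C(=O)–O–C with C on the carbonyl side → ester.
halogen on an sp³ carbon → alkyl halide.
pendant –COOCH3: carbonyl C bonded to C and –OCH3 → ester.
–C(=O)– with carbon on both sides → ketone.
pendant –COCH3: carbonyl C bonded to two carbons → ketone.
–C(=O)–N– linkage → amide (the N is not an amine).
pendant –CHO: carbonyl C bonded to C and H → aldehyde.
pendant –CH2X: halogen on sp³ carbon → alkyl halide.
pendant –OC(=O)CH3: an acyloxy group → ester.
halogen on an sp³ carbon → alkyl halide.
No segment is a carboxylic acid: CH(OH) is alcohol, not carboxylic acid; CH(CHO) is aldehyde, not carboxylic acid; CH2COOCH2 is ester, not carboxylic acid. → 0.

0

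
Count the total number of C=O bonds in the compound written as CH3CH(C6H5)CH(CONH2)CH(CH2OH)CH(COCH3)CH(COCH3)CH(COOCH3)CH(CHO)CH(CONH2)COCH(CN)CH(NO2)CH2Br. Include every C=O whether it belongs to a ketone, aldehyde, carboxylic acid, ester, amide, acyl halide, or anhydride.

7

CH(CONH2): amide, 1 C=O (running total 1).
CH(COCH3): ketone, 1 C=O (running total 2).
CH(COCH3): ketone, 1 C=O (running total 3).
CH(COOCH3): ester, 1 C=O (running total 4).
CH(CHO): aldehyde, 1 C=O (running total 5).
CH(CONH2): amide, 1 C=O (running total 6).
CO: ketone, 1 C=O (running total 7).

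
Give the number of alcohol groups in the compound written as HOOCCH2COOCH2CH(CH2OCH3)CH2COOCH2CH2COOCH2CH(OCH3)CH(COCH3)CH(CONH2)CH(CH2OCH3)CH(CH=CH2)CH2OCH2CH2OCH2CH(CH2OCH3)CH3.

0

Taking each segment in turn:
  HOOC: –COOH: carbonyl C bonded to –OH and C → carboxylic acid (the –OH is not a separate alcohol).
  CH2COOCH2: –C(=O)–O–C with C on the carbonyl side → ester.
  CH(CH2OCH3): pendant –CH2OCH3: C–O–C linkage → ether.
  CH2COOCH2: –C(=O)–O–C with C on the carbonyl side → ester.
  CH2COOCH2: –C(=O)–O–C with C on the carbonyl side → ester.
  CH(OCH3): pendant –OCH3: C–O–C with sp³ C, no adjacent C=O → ether.
  CH(COCH3): pendant –COCH3: carbonyl C bonded to two carbons → ketone.
  CH(CONH2): pendant –CONH2: carbonyl C bonded to C and N → amide.
  CH(CH2OCH3): pendant –CH2OCH3: C–O–C linkage → ether.
  CH(CH=CH2): pendant –CH=CH2: C=C double bond → alkene.
  CH2OCH2: C–O–C with sp³ carbons on both sides and no adjacent C=O → ether.
  CH2OCH2: C–O–C with sp³ carbons on both sides and no adjacent C=O → ether.
  CH(CH2OCH3): pendant –CH2OCH3: C–O–C linkage → ether.
No segment is a alcohol: HOOC is carboxylic acid, not alcohol; CH(CH2OCH3) is ether, not alcohol; CH(OCH3) is ether, not alcohol. → 0.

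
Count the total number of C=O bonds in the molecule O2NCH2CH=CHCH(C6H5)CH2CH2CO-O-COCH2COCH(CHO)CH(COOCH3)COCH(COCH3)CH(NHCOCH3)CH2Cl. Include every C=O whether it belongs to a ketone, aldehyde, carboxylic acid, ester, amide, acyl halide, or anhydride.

CH2CO-O-COCH2: anhydride, 2 C=O (running total 2).
CO: ketone, 1 C=O (running total 3).
CH(CHO): aldehyde, 1 C=O (running total 4).
CH(COOCH3): ester, 1 C=O (running total 5).
CO: ketone, 1 C=O (running total 6).
CH(COCH3): ketone, 1 C=O (running total 7).
CH(NHCOCH3): amide, 1 C=O (running total 8).

8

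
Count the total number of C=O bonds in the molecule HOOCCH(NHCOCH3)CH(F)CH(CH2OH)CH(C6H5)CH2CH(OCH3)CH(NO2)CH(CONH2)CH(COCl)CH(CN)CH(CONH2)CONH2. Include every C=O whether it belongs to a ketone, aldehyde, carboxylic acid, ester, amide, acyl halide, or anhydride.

6

HOOC: carboxylic acid, 1 C=O (running total 1).
CH(NHCOCH3): amide, 1 C=O (running total 2).
CH(CONH2): amide, 1 C=O (running total 3).
CH(COCl): acyl halide, 1 C=O (running total 4).
CH(CONH2): amide, 1 C=O (running total 5).
CONH2: amide, 1 C=O (running total 6).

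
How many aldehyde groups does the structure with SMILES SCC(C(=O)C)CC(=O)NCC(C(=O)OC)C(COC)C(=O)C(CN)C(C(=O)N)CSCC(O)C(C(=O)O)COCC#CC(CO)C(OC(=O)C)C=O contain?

1

–SH on an sp³ carbon → thiol.
pendant –COCH3: carbonyl C bonded to two carbons → ketone.
–C(=O)–N– linkage → amide (the N is not an amine).
pendant –COOCH3: carbonyl C bonded to C and –OCH3 → ester.
pendant –CH2OCH3: C–O–C linkage → ether.
–C(=O)– with carbon on both sides → ketone.
pendant –CH2NH2: N on sp³ C, no adjacent C=O → amine.
pendant –CONH2: carbonyl C bonded to C and N → amide.
C–S–C linkage → sulfide (thioether).
–OH on an sp³ carbon → alcohol (secondary).
pendant –COOH: carbonyl C bonded to C and –OH → carboxylic acid.
C–O–C with sp³ carbons on both sides and no adjacent C=O → ether.
C≡C triple bond → alkyne.
pendant –CH2OH on an sp³ backbone C → alcohol.
pendant –OC(=O)CH3: an acyloxy group → ester.
terminal –CHO: carbonyl C bonded to H and C → aldehyde.
Aldehyde appears at: CHO → 1.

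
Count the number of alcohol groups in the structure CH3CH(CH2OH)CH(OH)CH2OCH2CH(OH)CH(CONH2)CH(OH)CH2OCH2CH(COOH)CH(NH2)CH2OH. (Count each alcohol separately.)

5

Reading the structure from left to right:
  CH(CH2OH): pendant –CH2OH on an sp³ backbone C → alcohol.
  CH(OH): –OH on an sp³ carbon → alcohol (secondary).
  CH2OCH2: C–O–C with sp³ carbons on both sides and no adjacent C=O → ether.
  CH(OH): –OH on an sp³ carbon → alcohol (secondary).
  CH(CONH2): pendant –CONH2: carbonyl C bonded to C and N → amide.
  CH(OH): –OH on an sp³ carbon → alcohol (secondary).
  CH2OCH2: C–O–C with sp³ carbons on both sides and no adjacent C=O → ether.
  CH(COOH): pendant –COOH: carbonyl C bonded to C and –OH → carboxylic acid.
  CH(NH2): –NH2 on an sp³ carbon with no adjacent C=O → amine.
  CH2OH: –OH on an sp³ carbon → alcohol.
Alcohol appears at: CH(CH2OH), CH(OH), CH(OH), CH(OH), CH2OH → 5.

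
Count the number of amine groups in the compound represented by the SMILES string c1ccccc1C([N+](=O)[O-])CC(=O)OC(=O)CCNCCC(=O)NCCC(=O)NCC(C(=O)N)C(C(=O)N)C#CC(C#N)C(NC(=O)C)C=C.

1

Reading the structure from left to right:
  C6H5: C6H5– phenyl ring → arene.
  CH(NO2): –NO2 on an sp³ carbon → nitro (the N=O is not a carbonyl).
  CH2CO-O-COCH2: two acyl groups sharing one oxygen, –C(=O)–O–C(=O)– → anhydride.
  CH2NHCH2: C–N–C with sp³ carbons and no adjacent C=O → amine (secondary).
  CH2CONHCH2: –C(=O)–N– linkage → amide (the N is not an amine).
  CH2CONHCH2: –C(=O)–N– linkage → amide (the N is not an amine).
  CH(CONH2): pendant –CONH2: carbonyl C bonded to C and N → amide.
  CH(CONH2): pendant –CONH2: carbonyl C bonded to C and N → amide.
  C≡C: C≡C triple bond → alkyne.
  CH(CN): pendant –C≡N: nitrile.
  CH(NHCOCH3): pendant –NHC(=O)CH3: N bonded to a carbonyl → amide (not amine).
  CH=CH2: C=C double bond → alkene.
Amine appears at: CH2NHCH2 → 1.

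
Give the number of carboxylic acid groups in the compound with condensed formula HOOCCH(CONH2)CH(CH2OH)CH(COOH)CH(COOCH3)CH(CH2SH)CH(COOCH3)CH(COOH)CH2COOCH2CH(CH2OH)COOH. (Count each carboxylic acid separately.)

4

Reading the structure from left to right:
  HOOC: –COOH: carbonyl C bonded to –OH and C → carboxylic acid (the –OH is not a separate alcohol).
  CH(CONH2): pendant –CONH2: carbonyl C bonded to C and N → amide.
  CH(CH2OH): pendant –CH2OH on an sp³ backbone C → alcohol.
  CH(COOH): pendant –COOH: carbonyl C bonded to C and –OH → carboxylic acid.
  CH(COOCH3): pendant –COOCH3: carbonyl C bonded to C and –OCH3 → ester.
  CH(CH2SH): pendant –CH2SH → thiol.
  CH(COOCH3): pendant –COOCH3: carbonyl C bonded to C and –OCH3 → ester.
  CH(COOH): pendant –COOH: carbonyl C bonded to C and –OH → carboxylic acid.
  CH2COOCH2: –C(=O)–O–C with C on the carbonyl side → ester.
  CH(CH2OH): pendant –CH2OH on an sp³ backbone C → alcohol.
  COOH: –COOH: carbonyl C bonded to –OH and C → carboxylic acid (the –OH is not a separate alcohol).
Carboxylic acid appears at: HOOC, CH(COOH), CH(COOH), COOH → 4.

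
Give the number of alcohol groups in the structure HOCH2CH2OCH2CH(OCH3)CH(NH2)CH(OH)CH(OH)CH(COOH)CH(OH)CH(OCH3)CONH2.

Taking each segment in turn:
  HOCH2: HO– on an sp³ carbon → alcohol.
  CH2OCH2: C–O–C with sp³ carbons on both sides and no adjacent C=O → ether.
  CH(OCH3): pendant –OCH3: C–O–C with sp³ C, no adjacent C=O → ether.
  CH(NH2): –NH2 on an sp³ carbon with no adjacent C=O → amine.
  CH(OH): –OH on an sp³ carbon → alcohol (secondary).
  CH(OH): –OH on an sp³ carbon → alcohol (secondary).
  CH(COOH): pendant –COOH: carbonyl C bonded to C and –OH → carboxylic acid.
  CH(OH): –OH on an sp³ carbon → alcohol (secondary).
  CH(OCH3): pendant –OCH3: C–O–C with sp³ C, no adjacent C=O → ether.
  CONH2: –C(=O)NH2: carbonyl C bonded to C and to N → amide (the N is not a separate amine).
Alcohol appears at: HOCH2, CH(OH), CH(OH), CH(OH) → 4.

4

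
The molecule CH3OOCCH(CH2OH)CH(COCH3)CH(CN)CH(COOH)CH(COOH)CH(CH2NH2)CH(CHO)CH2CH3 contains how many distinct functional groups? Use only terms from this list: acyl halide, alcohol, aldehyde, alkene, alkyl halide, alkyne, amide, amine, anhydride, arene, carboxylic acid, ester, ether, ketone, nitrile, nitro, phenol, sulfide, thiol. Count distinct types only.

CH3O–C(=O)–: carbonyl C bonded to C and to –OCH3 → ester (not ketone + ether).
pendant –CH2OH on an sp³ backbone C → alcohol.
pendant –COCH3: carbonyl C bonded to two carbons → ketone.
pendant –C≡N: nitrile.
pendant –COOH: carbonyl C bonded to C and –OH → carboxylic acid.
pendant –COOH: carbonyl C bonded to C and –OH → carboxylic acid.
pendant –CH2NH2: N on sp³ C, no adjacent C=O → amine.
pendant –CHO: carbonyl C bonded to C and H → aldehyde.
Distinct types present: alcohol, aldehyde, amine, carboxylic acid, ester, ketone, nitrile.

7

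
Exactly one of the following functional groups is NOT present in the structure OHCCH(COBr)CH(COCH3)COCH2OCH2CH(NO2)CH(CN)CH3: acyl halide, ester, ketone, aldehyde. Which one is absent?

ester

acyl halide: present (CH(COBr) — pendant –C(=O)X: carbonyl C bonded to C and halogen → acyl halide).
aldehyde: present (OHC — terminal –CHO: carbonyl C bonded to H and C → aldehyde).
ketone: present (CH(COCH3) — pendant –COCH3: carbonyl C bonded to two carbons → ketone).
ester: no segment matches this pattern.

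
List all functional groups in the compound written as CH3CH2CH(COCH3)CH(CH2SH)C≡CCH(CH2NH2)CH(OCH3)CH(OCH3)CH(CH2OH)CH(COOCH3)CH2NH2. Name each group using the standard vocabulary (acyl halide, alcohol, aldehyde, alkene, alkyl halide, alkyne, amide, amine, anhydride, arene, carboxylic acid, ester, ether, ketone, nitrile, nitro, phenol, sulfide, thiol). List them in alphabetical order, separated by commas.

Reading the structure from left to right:
  CH(COCH3): pendant –COCH3: carbonyl C bonded to two carbons → ketone.
  CH(CH2SH): pendant –CH2SH → thiol.
  C≡C: C≡C triple bond → alkyne.
  CH(CH2NH2): pendant –CH2NH2: N on sp³ C, no adjacent C=O → amine.
  CH(OCH3): pendant –OCH3: C–O–C with sp³ C, no adjacent C=O → ether.
  CH(OCH3): pendant –OCH3: C–O–C with sp³ C, no adjacent C=O → ether.
  CH(CH2OH): pendant –CH2OH on an sp³ backbone C → alcohol.
  CH(COOCH3): pendant –COOCH3: carbonyl C bonded to C and –OCH3 → ester.
  CH2NH2: –NH2 on an sp³ carbon with no adjacent C=O → amine.

alcohol, alkyne, amine, ester, ether, ketone, thiol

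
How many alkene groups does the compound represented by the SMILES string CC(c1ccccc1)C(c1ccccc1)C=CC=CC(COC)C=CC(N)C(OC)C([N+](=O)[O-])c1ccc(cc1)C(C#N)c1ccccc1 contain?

3

Working along the chain:
  CH(C6H5): pendant –C6H5: benzene ring → arene.
  CH(C6H5): pendant –C6H5: benzene ring → arene.
  CH=CH: C=C double bond → alkene.
  CH=CH: C=C double bond → alkene.
  CH(CH2OCH3): pendant –CH2OCH3: C–O–C linkage → ether.
  CH=CH: C=C double bond → alkene.
  CH(NH2): –NH2 on an sp³ carbon with no adjacent C=O → amine.
  CH(OCH3): pendant –OCH3: C–O–C with sp³ C, no adjacent C=O → ether.
  CH(NO2): –NO2 on an sp³ carbon → nitro (the N=O is not a carbonyl).
  C6H4: para-disubstituted benzene ring → arene.
  CH(CN): pendant –C≡N: nitrile.
  C6H5: –C6H5 phenyl ring → arene.
Alkene appears at: CH=CH, CH=CH, CH=CH → 3.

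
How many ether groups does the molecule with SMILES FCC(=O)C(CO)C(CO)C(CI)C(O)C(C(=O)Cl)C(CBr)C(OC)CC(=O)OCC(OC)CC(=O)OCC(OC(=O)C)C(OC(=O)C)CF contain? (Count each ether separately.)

Reading the structure from left to right:
  FCH2: halogen on an sp³ carbon → alkyl halide.
  CO: –C(=O)– with carbon on both sides → ketone.
  CH(CH2OH): pendant –CH2OH on an sp³ backbone C → alcohol.
  CH(CH2OH): pendant –CH2OH on an sp³ backbone C → alcohol.
  CH(CH2I): pendant –CH2X: halogen on sp³ carbon → alkyl halide.
  CH(OH): –OH on an sp³ carbon → alcohol (secondary).
  CH(COCl): pendant –C(=O)X: carbonyl C bonded to C and halogen → acyl halide.
  CH(CH2Br): pendant –CH2X: halogen on sp³ carbon → alkyl halide.
  CH(OCH3): pendant –OCH3: C–O–C with sp³ C, no adjacent C=O → ether.
  CH2COOCH2: –C(=O)–O–C with C on the carbonyl side → ester.
  CH(OCH3): pendant –OCH3: C–O–C with sp³ C, no adjacent C=O → ether.
  CH2COOCH2: –C(=O)–O–C with C on the carbonyl side → ester.
  CH(OCOCH3): pendant –OC(=O)CH3: an acyloxy group → ester.
  CH(OCOCH3): pendant –OC(=O)CH3: an acyloxy group → ester.
  CH2F: halogen on an sp³ carbon → alkyl halide.
Ether appears at: CH(OCH3), CH(OCH3) → 2.

2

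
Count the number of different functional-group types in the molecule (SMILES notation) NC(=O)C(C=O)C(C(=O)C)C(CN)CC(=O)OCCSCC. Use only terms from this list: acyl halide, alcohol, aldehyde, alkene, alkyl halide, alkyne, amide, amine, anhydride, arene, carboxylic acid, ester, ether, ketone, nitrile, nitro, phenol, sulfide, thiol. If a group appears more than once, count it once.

Working along the chain:
  H2NCO: –C(=O)NH2: carbonyl C bonded to C and to N → amide (the N is not a separate amine).
  CH(CHO): pendant –CHO: carbonyl C bonded to C and H → aldehyde.
  CH(COCH3): pendant –COCH3: carbonyl C bonded to two carbons → ketone.
  CH(CH2NH2): pendant –CH2NH2: N on sp³ C, no adjacent C=O → amine.
  CH2COOCH2: –C(=O)–O–C with C on the carbonyl side → ester.
  CH2SCH2: C–S–C linkage → sulfide (thioether).
Distinct types present: aldehyde, amide, amine, ester, ketone, sulfide.

6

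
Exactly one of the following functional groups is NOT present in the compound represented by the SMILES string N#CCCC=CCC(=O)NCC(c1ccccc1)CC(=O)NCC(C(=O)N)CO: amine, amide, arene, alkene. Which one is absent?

arene: present (CH(C6H5) — pendant –C6H5: benzene ring → arene).
alkene: present (CH=CH — C=C double bond → alkene).
amide: present (CH2CONHCH2 — –C(=O)–N– linkage → amide (the N is not an amine)).
amine: absent. In each of CH2CONHCH2 and CH(CONH2), the nitrogen is bonded directly to a carbonyl carbon, making it part of an amide, not a free amine.

amine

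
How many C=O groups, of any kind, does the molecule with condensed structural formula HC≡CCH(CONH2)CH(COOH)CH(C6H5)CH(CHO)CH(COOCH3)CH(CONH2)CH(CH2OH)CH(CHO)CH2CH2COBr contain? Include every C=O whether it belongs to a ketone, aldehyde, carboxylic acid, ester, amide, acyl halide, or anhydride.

7

CH(CONH2): amide, 1 C=O (running total 1).
CH(COOH): carboxylic acid, 1 C=O (running total 2).
CH(CHO): aldehyde, 1 C=O (running total 3).
CH(COOCH3): ester, 1 C=O (running total 4).
CH(CONH2): amide, 1 C=O (running total 5).
CH(CHO): aldehyde, 1 C=O (running total 6).
COBr: acyl halide, 1 C=O (running total 7).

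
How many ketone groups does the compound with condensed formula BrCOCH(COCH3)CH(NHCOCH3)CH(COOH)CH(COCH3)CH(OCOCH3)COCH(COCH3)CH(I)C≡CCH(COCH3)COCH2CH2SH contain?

6

–C(=O)Br: carbonyl C bonded to C and to a halogen → acyl halide (not alkyl halide).
pendant –COCH3: carbonyl C bonded to two carbons → ketone.
pendant –NHC(=O)CH3: N bonded to a carbonyl → amide (not amine).
pendant –COOH: carbonyl C bonded to C and –OH → carboxylic acid.
pendant –COCH3: carbonyl C bonded to two carbons → ketone.
pendant –OC(=O)CH3: an acyloxy group → ester.
–C(=O)– with carbon on both sides → ketone.
pendant –COCH3: carbonyl C bonded to two carbons → ketone.
halogen on an sp³ carbon → alkyl halide.
C≡C triple bond → alkyne.
pendant –COCH3: carbonyl C bonded to two carbons → ketone.
–C(=O)– with carbon on both sides → ketone.
–SH on an sp³ carbon → thiol.
Ketone appears at: CH(COCH3), CH(COCH3), CO, CH(COCH3), CH(COCH3), CO → 6.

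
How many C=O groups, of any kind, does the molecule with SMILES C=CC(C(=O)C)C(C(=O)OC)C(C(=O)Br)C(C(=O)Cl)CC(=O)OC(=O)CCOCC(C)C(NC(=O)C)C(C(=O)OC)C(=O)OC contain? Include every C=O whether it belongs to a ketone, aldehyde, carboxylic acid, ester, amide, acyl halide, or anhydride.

CH(COCH3): ketone, 1 C=O (running total 1).
CH(COOCH3): ester, 1 C=O (running total 2).
CH(COBr): acyl halide, 1 C=O (running total 3).
CH(COCl): acyl halide, 1 C=O (running total 4).
CH2CO-O-COCH2: anhydride, 2 C=O (running total 6).
CH(NHCOCH3): amide, 1 C=O (running total 7).
CH(COOCH3): ester, 1 C=O (running total 8).
COOCH3: ester, 1 C=O (running total 9).

9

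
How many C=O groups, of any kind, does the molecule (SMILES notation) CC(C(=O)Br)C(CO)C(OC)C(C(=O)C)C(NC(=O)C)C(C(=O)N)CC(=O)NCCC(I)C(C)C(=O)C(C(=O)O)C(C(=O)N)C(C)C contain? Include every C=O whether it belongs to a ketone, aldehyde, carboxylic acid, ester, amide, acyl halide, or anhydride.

8

CH(COBr): acyl halide, 1 C=O (running total 1).
CH(COCH3): ketone, 1 C=O (running total 2).
CH(NHCOCH3): amide, 1 C=O (running total 3).
CH(CONH2): amide, 1 C=O (running total 4).
CH2CONHCH2: amide, 1 C=O (running total 5).
CO: ketone, 1 C=O (running total 6).
CH(COOH): carboxylic acid, 1 C=O (running total 7).
CH(CONH2): amide, 1 C=O (running total 8).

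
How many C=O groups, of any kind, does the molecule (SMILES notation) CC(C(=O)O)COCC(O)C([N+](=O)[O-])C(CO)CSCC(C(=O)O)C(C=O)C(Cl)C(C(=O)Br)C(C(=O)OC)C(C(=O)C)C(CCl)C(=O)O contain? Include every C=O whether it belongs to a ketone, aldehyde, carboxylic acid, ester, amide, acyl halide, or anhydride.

7

CH(COOH): carboxylic acid, 1 C=O (running total 1).
CH(COOH): carboxylic acid, 1 C=O (running total 2).
CH(CHO): aldehyde, 1 C=O (running total 3).
CH(COBr): acyl halide, 1 C=O (running total 4).
CH(COOCH3): ester, 1 C=O (running total 5).
CH(COCH3): ketone, 1 C=O (running total 6).
COOH: carboxylic acid, 1 C=O (running total 7).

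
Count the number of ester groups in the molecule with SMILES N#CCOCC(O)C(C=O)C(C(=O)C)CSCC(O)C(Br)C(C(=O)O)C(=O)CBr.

0

Reading the structure from left to right:
  N≡C: N≡C–: carbon triple-bonded to nitrogen → nitrile.
  CH2OCH2: C–O–C with sp³ carbons on both sides and no adjacent C=O → ether.
  CH(OH): –OH on an sp³ carbon → alcohol (secondary).
  CH(CHO): pendant –CHO: carbonyl C bonded to C and H → aldehyde.
  CH(COCH3): pendant –COCH3: carbonyl C bonded to two carbons → ketone.
  CH2SCH2: C–S–C linkage → sulfide (thioether).
  CH(OH): –OH on an sp³ carbon → alcohol (secondary).
  CH(Br): halogen on an sp³ carbon → alkyl halide.
  CH(COOH): pendant –COOH: carbonyl C bonded to C and –OH → carboxylic acid.
  CO: –C(=O)– with carbon on both sides → ketone.
  CH2Br: halogen on an sp³ carbon → alkyl halide.
No segment is a ester: CH2OCH2 is ether, not ester; CH(COCH3) is ketone, not ester; CH(COOH) is carboxylic acid, not ester. → 0.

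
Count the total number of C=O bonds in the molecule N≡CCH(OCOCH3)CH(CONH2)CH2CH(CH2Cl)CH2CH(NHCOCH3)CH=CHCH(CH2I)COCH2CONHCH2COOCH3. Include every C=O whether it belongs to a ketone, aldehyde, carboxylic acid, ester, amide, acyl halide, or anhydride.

6

CH(OCOCH3): ester, 1 C=O (running total 1).
CH(CONH2): amide, 1 C=O (running total 2).
CH(NHCOCH3): amide, 1 C=O (running total 3).
CO: ketone, 1 C=O (running total 4).
CH2CONHCH2: amide, 1 C=O (running total 5).
COOCH3: ester, 1 C=O (running total 6).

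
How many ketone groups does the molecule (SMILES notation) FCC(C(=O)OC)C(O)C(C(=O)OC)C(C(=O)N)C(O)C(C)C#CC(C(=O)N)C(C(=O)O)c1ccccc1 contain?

0

Reading the structure from left to right:
  FCH2: halogen on an sp³ carbon → alkyl halide.
  CH(COOCH3): pendant –COOCH3: carbonyl C bonded to C and –OCH3 → ester.
  CH(OH): –OH on an sp³ carbon → alcohol (secondary).
  CH(COOCH3): pendant –COOCH3: carbonyl C bonded to C and –OCH3 → ester.
  CH(CONH2): pendant –CONH2: carbonyl C bonded to C and N → amide.
  CH(OH): –OH on an sp³ carbon → alcohol (secondary).
  C≡C: C≡C triple bond → alkyne.
  CH(CONH2): pendant –CONH2: carbonyl C bonded to C and N → amide.
  CH(COOH): pendant –COOH: carbonyl C bonded to C and –OH → carboxylic acid.
  C6H5: –C6H5 phenyl ring → arene.
No segment is a ketone: CH(COOCH3) is ester, not ketone; CH(COOCH3) is ester, not ketone; CH(CONH2) is amide, not ketone. → 0.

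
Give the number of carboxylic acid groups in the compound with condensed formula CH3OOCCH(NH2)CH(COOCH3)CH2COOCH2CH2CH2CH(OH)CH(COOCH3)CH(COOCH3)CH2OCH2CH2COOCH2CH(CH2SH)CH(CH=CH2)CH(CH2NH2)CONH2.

CH3O–C(=O)–: carbonyl C bonded to C and to –OCH3 → ester (not ketone + ether).
–NH2 on an sp³ carbon with no adjacent C=O → amine.
pendant –COOCH3: carbonyl C bonded to C and –OCH3 → ester.
–C(=O)–O–C with C on the carbonyl side → ester.
–OH on an sp³ carbon → alcohol (secondary).
pendant –COOCH3: carbonyl C bonded to C and –OCH3 → ester.
pendant –COOCH3: carbonyl C bonded to C and –OCH3 → ester.
C–O–C with sp³ carbons on both sides and no adjacent C=O → ether.
–C(=O)–O–C with C on the carbonyl side → ester.
pendant –CH2SH → thiol.
pendant –CH=CH2: C=C double bond → alkene.
pendant –CH2NH2: N on sp³ C, no adjacent C=O → amine.
–C(=O)NH2: carbonyl C bonded to C and to N → amide (the N is not a separate amine).
No segment is a carboxylic acid: CH3OOC is ester, not carboxylic acid; CH(COOCH3) is ester, not carboxylic acid; CH2COOCH2 is ester, not carboxylic acid. → 0.

0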